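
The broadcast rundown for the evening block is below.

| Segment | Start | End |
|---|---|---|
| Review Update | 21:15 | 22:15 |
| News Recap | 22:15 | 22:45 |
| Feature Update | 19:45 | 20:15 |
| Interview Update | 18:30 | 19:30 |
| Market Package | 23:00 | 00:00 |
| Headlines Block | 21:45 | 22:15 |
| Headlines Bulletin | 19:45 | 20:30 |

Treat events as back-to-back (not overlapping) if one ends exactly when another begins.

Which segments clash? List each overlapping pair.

Feature Update & Headlines Bulletin, Headlines Block & Review Update

Sorted by start: Interview Update, Feature Update, Headlines Bulletin, Review Update, Headlines Block, News Recap, Market Package.
Feature Update starts after Interview Update ends; Interview Update is clear from here.
Headlines Bulletin starts before Feature Update ends → Feature Update and Headlines Bulletin overlap.
Review Update starts after Feature Update ends; Feature Update is clear from here.
Review Update starts after Headlines Bulletin ends; Headlines Bulletin is clear from here.
Headlines Block starts before Review Update ends → Review Update and Headlines Block overlap.
News Recap starts exactly when Review Update ends (back-to-back, no overlap); Review Update is clear from here.
News Recap starts exactly when Headlines Block ends (back-to-back, no overlap); Headlines Block is clear from here.
Market Package starts after News Recap ends.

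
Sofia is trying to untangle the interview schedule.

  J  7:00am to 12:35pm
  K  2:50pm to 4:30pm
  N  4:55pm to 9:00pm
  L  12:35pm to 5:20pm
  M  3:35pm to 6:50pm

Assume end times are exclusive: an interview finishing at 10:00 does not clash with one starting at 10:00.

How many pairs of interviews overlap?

5

Sorted by start: J, L, K, M, N.
L starts exactly when J ends (back-to-back, no overlap) — done with J.
K starts before L ends → L and K overlap.
M starts before L ends → L and M overlap.
N starts before L ends → L and N overlap.
M starts before K ends → K and M overlap.
N starts after K ends.
N starts before M ends → M and N overlap.
Overlapping pairs: K & L, K & M, L & M, L & N, M & N — 5 in total.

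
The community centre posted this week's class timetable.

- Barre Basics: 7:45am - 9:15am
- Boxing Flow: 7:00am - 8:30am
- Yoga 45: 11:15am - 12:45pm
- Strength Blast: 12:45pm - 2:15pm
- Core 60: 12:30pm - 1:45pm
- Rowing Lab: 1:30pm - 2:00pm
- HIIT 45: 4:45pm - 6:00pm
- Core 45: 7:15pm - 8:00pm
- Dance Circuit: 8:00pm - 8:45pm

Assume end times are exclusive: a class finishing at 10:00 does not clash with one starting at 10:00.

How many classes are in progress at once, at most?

3

Walk through starts and ends in time order (an end at T is processed before a start at T):
7:00am start Boxing Flow → 1
7:45am start Barre Basics → 2
8:30am end Boxing Flow → 1
9:15am end Barre Basics → 0
11:15am start Yoga 45 → 1
12:30pm start Core 60 → 2
12:45pm end Yoga 45 → 1
12:45pm start Strength Blast → 2
1:30pm start Rowing Lab → 3
1:45pm end Core 60 → 2
2:00pm end Rowing Lab → 1
2:15pm end Strength Blast → 0
4:45pm start HIIT 45 → 1
6:00pm end HIIT 45 → 0
7:15pm start Core 45 → 1
8:00pm end Core 45 → 0
8:00pm start Dance Circuit → 1
8:45pm end Dance Circuit → 0
Peak is 3, at 1:30pm (Core 60, Rowing Lab, Strength Blast).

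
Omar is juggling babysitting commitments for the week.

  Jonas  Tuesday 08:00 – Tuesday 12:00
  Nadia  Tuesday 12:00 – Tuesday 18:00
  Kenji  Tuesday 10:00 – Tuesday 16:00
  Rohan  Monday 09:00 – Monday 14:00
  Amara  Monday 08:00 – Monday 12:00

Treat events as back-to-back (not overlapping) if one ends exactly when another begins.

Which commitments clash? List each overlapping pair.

Amara & Rohan, Jonas & Kenji, Kenji & Nadia

Sorted by start: Amara, Rohan, Jonas, Kenji, Nadia.
Rohan starts before Amara ends → Amara and Rohan overlap.
Jonas starts after Amara ends, so Amara has no further overlaps.
Jonas starts after Rohan ends, so Rohan has no further overlaps.
Kenji starts before Jonas ends → Jonas and Kenji overlap.
Nadia starts exactly when Jonas ends (back-to-back, no overlap).
Nadia starts before Kenji ends → Kenji and Nadia overlap.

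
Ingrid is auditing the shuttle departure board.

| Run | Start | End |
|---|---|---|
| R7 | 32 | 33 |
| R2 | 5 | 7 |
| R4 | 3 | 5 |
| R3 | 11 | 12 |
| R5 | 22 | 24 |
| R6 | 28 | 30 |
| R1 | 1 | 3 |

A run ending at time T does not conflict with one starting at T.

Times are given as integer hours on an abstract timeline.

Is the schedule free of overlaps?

Sorted by start: R1, R4, R2, R3, R5, R6, R7.
R4 starts exactly when R1 ends (back-to-back, no overlap), so R1 has no further overlaps.
R2 starts exactly when R4 ends (back-to-back, no overlap), so R4 has no further overlaps.
R3 starts after R2 ends, so R2 has no further overlaps.
R5 starts after R3 ends, so R3 has no further overlaps.
R6 starts after R5 ends, so R5 has no further overlaps.
R7 starts after R6 ends.
Every pair is clear; the schedule has no overlaps.

Yes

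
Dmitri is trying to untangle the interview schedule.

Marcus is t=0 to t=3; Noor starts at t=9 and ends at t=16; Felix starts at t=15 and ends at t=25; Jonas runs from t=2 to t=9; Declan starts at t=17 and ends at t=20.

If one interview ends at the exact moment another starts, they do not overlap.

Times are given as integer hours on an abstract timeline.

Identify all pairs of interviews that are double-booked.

Sorted by start: Marcus, Jonas, Noor, Felix, Declan.
Jonas starts before Marcus ends → Marcus and Jonas overlap.
Noor starts after Marcus ends; Marcus is clear from here.
Noor starts exactly when Jonas ends (back-to-back, no overlap); Jonas is clear from here.
Felix starts before Noor ends → Noor and Felix overlap.
Declan starts after Noor ends.
Declan starts before Felix ends → Felix and Declan overlap.

Declan & Felix, Felix & Noor, Jonas & Marcus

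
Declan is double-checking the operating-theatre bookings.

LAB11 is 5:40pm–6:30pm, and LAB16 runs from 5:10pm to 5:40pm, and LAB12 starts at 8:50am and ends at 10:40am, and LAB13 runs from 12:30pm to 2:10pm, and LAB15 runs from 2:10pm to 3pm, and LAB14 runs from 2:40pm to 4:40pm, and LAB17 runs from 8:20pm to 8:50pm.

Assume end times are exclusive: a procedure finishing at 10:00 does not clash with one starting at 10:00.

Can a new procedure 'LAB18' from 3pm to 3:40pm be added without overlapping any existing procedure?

No — it overlaps LAB14

LAB12: ends 10:40am at or before LAB18 starts 3pm → clear.
LAB13: ends 2:10pm at or before LAB18 starts 3pm → clear.
LAB15: ends 3pm at or before LAB18 starts 3pm → clear.
LAB14: starts 2:40pm before LAB18 ends 3:40pm, and ends 4:40pm after LAB18 starts 3pm → overlap.
LAB16: starts 5:10pm at or after LAB18 ends 3:40pm → clear.
LAB11: starts 5:40pm at or after LAB18 ends 3:40pm → clear.
LAB17: starts 8:20pm at or after LAB18 ends 3:40pm → clear.
LAB18 overlaps LAB14.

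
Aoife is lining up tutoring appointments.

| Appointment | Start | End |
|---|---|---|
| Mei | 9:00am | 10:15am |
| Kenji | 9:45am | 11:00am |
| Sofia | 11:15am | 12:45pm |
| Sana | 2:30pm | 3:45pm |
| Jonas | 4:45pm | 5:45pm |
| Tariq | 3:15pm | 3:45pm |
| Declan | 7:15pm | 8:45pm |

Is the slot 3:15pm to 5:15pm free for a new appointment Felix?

Mei: ends 10:15am at or before Felix starts 3:15pm → clear.
Kenji: ends 11:00am at or before Felix starts 3:15pm → clear.
Sofia: ends 12:45pm at or before Felix starts 3:15pm → clear.
Sana: starts 2:30pm before Felix ends 5:15pm, and ends 3:45pm after Felix starts 3:15pm → overlap.
Tariq: starts 3:15pm before Felix ends 5:15pm, and ends 3:45pm after Felix starts 3:15pm → overlap.
Jonas: starts 4:45pm before Felix ends 5:15pm, and ends 5:45pm after Felix starts 3:15pm → overlap.
Declan: starts 7:15pm at or after Felix ends 5:15pm → clear.
Felix overlaps Sana, Jonas, Tariq.

No — it overlaps Jonas, Sana, Tariq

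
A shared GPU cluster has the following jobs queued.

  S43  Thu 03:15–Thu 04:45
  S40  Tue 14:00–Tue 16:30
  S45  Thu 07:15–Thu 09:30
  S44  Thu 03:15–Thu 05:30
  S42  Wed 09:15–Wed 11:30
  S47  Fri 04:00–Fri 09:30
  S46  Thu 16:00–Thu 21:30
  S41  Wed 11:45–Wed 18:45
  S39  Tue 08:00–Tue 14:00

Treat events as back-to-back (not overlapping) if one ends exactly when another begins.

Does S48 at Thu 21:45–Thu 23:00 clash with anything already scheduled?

S39: ends Tue 14:00 at or before S48 starts Thu 21:45 → clear.
S40: ends Tue 16:30 at or before S48 starts Thu 21:45 → clear.
S42: ends Wed 11:30 at or before S48 starts Thu 21:45 → clear.
S41: ends Wed 18:45 at or before S48 starts Thu 21:45 → clear.
S43: ends Thu 04:45 at or before S48 starts Thu 21:45 → clear.
S44: ends Thu 05:30 at or before S48 starts Thu 21:45 → clear.
S45: ends Thu 09:30 at or before S48 starts Thu 21:45 → clear.
S46: ends Thu 21:30 at or before S48 starts Thu 21:45 → clear.
S47: starts Fri 04:00 at or after S48 ends Thu 23:00 → clear.

No — it doesn't clash with anything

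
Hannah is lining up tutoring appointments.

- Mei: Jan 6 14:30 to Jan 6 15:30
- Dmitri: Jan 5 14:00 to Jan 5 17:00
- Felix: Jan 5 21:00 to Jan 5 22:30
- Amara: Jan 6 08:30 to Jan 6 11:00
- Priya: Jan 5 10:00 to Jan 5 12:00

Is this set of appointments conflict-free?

Sorted by start: Priya, Dmitri, Felix, Amara, Mei.
Dmitri starts after Priya ends — done with Priya.
Felix starts after Dmitri ends — done with Dmitri.
Amara starts after Felix ends — done with Felix.
Mei starts after Amara ends.
Every pair is clear; the schedule has no overlaps.

Yes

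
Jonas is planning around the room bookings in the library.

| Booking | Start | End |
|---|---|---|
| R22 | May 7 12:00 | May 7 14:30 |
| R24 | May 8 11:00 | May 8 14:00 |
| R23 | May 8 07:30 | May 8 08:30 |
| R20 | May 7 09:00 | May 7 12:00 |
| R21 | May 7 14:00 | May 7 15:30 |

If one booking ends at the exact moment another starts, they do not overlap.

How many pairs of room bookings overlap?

1

Check each pair: they overlap iff neither finishes before the other starts.
Sorted by start: R20, R22, R21, R23, R24.
R22 starts exactly when R20 ends (back-to-back, no overlap), so R20 has no further overlaps.
R21 starts before R22 ends → R22 and R21 overlap.
R23 starts after R22 ends, so R22 has no further overlaps.
R23 starts after R21 ends, so R21 has no further overlaps.
R24 starts after R23 ends.
Overlapping pairs: R21 & R22 — 1 in total.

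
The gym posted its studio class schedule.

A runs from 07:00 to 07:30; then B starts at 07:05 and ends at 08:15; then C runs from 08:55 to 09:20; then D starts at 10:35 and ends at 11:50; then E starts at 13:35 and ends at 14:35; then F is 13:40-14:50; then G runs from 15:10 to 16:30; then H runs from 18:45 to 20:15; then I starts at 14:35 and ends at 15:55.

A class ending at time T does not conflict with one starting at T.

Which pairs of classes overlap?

A & B, E & F, F & I, G & I

Sorted by start: A, B, C, D, E, F, I, G, H.
B starts before A ends → A and B overlap.
C starts after A ends — done with A.
C starts after B ends — done with B.
D starts after C ends — done with C.
E starts after D ends — done with D.
F starts before E ends → E and F overlap.
I starts exactly when E ends (back-to-back, no overlap) — done with E.
I starts before F ends → F and I overlap.
G starts after F ends — done with F.
G starts before I ends → I and G overlap.
H starts after I ends.
H starts after G ends.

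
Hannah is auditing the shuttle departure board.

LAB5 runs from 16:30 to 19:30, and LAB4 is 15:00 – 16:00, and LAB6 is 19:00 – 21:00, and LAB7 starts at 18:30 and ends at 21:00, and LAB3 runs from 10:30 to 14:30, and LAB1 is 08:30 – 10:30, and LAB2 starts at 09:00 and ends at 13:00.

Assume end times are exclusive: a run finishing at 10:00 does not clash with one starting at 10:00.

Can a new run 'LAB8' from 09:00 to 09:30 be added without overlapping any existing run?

No — it overlaps LAB1, LAB2

LAB1: starts 08:30 before LAB8 ends 09:30, and ends 10:30 after LAB8 starts 09:00 → overlap.
LAB2: starts 09:00 before LAB8 ends 09:30, and ends 13:00 after LAB8 starts 09:00 → overlap.
LAB3: starts 10:30 at or after LAB8 ends 09:30 → clear.
LAB4: starts 15:00 at or after LAB8 ends 09:30 → clear.
LAB5: starts 16:30 at or after LAB8 ends 09:30 → clear.
LAB7: starts 18:30 at or after LAB8 ends 09:30 → clear.
LAB6: starts 19:00 at or after LAB8 ends 09:30 → clear.
LAB8 overlaps LAB1, LAB2.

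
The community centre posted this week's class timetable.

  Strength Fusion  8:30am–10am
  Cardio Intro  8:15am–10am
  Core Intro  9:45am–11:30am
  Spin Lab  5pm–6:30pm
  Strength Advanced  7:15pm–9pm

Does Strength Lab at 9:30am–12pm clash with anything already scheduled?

Cardio Intro: starts 8:15am before Strength Lab ends 12pm, and ends 10am after Strength Lab starts 9:30am → overlap.
Strength Fusion: starts 8:30am before Strength Lab ends 12pm, and ends 10am after Strength Lab starts 9:30am → overlap.
Core Intro: starts 9:45am before Strength Lab ends 12pm, and ends 11:30am after Strength Lab starts 9:30am → overlap.
Spin Lab: starts 5pm at or after Strength Lab ends 12pm → clear.
Strength Advanced: starts 7:15pm at or after Strength Lab ends 12pm → clear.
Strength Lab overlaps Strength Fusion, Cardio Intro, Core Intro.

Yes — it overlaps Cardio Intro, Core Intro, Strength Fusion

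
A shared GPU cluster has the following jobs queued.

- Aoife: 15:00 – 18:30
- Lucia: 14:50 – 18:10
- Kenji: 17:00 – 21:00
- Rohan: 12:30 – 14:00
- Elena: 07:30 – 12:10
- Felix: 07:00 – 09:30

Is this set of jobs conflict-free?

No

Sorted by start: Felix, Elena, Rohan, Lucia, Aoife, Kenji.
Elena starts before Felix ends → Felix and Elena overlap.
That's a conflict, so the schedule is not conflict-free.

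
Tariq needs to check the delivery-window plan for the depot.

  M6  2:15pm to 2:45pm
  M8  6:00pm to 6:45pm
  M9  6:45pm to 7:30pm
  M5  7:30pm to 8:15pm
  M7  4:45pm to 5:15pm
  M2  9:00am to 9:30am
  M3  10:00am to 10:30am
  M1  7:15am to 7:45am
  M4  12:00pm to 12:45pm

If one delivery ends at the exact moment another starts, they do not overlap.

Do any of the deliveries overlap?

Sorted by start: M1, M2, M3, M4, M6, M7, M8, M9, M5.
M2 starts after M1 ends; M1 is clear from here.
M3 starts after M2 ends; M2 is clear from here.
M4 starts after M3 ends; M3 is clear from here.
M6 starts after M4 ends; M4 is clear from here.
M7 starts after M6 ends; M6 is clear from here.
M8 starts after M7 ends; M7 is clear from here.
M9 starts exactly when M8 ends (back-to-back, no overlap); M8 is clear from here.
M5 starts exactly when M9 ends (back-to-back, no overlap).
Every pair is clear; the schedule has no overlaps.

No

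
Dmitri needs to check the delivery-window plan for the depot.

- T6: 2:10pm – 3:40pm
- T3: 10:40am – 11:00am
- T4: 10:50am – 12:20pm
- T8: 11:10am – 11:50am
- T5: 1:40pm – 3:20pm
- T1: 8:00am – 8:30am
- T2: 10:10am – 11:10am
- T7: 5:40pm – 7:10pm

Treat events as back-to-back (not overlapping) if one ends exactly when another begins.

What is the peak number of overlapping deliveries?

3

Sweep the timeline, counting +1 at each start and −1 at each end (ends before starts at a tie):
8:00am start T1 → 1
8:30am end T1 → 0
10:10am start T2 → 1
10:40am start T3 → 2
10:50am start T4 → 3
11:00am end T3 → 2
11:10am end T2 → 1
11:10am start T8 → 2
11:50am end T8 → 1
12:20pm end T4 → 0
1:40pm start T5 → 1
2:10pm start T6 → 2
3:20pm end T5 → 1
3:40pm end T6 → 0
5:40pm start T7 → 1
7:10pm end T7 → 0
Peak is 3, at 10:50am (T2, T3, T4).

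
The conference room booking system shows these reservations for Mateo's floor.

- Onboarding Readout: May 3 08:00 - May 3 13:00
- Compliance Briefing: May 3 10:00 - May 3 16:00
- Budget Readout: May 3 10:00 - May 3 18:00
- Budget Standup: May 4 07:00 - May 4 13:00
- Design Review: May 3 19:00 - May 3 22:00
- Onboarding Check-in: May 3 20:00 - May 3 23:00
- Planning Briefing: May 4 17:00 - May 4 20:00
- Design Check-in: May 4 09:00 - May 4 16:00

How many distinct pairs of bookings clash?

5

Sorted by start: Onboarding Readout, Compliance Briefing, Budget Readout, Design Review, Onboarding Check-in, Budget Standup, Design Check-in, Planning Briefing.
Compliance Briefing starts before Onboarding Readout ends → Onboarding Readout and Compliance Briefing overlap.
Budget Readout starts before Onboarding Readout ends → Onboarding Readout and Budget Readout overlap.
Design Review starts after Onboarding Readout ends, so Onboarding Readout has no further overlaps.
Budget Readout starts before Compliance Briefing ends → Compliance Briefing and Budget Readout overlap.
Design Review starts after Compliance Briefing ends, so Compliance Briefing has no further overlaps.
Design Review starts after Budget Readout ends, so Budget Readout has no further overlaps.
Onboarding Check-in starts before Design Review ends → Design Review and Onboarding Check-in overlap.
Budget Standup starts after Design Review ends, so Design Review has no further overlaps.
Budget Standup starts after Onboarding Check-in ends, so Onboarding Check-in has no further overlaps.
Design Check-in starts before Budget Standup ends → Budget Standup and Design Check-in overlap.
Planning Briefing starts after Budget Standup ends.
Planning Briefing starts after Design Check-in ends.
Overlapping pairs: Budget Readout & Compliance Briefing, Budget Readout & Onboarding Readout, Budget Standup & Design Check-in, Compliance Briefing & Onboarding Readout, Design Review & Onboarding Check-in — 5 in total.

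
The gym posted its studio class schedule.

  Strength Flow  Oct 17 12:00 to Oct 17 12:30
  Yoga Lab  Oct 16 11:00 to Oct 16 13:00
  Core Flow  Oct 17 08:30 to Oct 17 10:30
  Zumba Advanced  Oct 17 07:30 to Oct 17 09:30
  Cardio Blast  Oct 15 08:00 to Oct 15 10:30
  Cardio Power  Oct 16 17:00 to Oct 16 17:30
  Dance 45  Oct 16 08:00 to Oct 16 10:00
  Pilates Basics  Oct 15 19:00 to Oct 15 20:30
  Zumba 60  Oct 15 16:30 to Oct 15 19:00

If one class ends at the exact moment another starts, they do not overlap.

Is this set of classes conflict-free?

Two intervals overlap when each starts before the other ends.
Sorted by start: Cardio Blast, Zumba 60, Pilates Basics, Dance 45, Yoga Lab, Cardio Power, Zumba Advanced, Core Flow, Strength Flow.
Zumba 60 starts after Cardio Blast ends; Cardio Blast is clear from here.
Pilates Basics starts exactly when Zumba 60 ends (back-to-back, no overlap); Zumba 60 is clear from here.
Dance 45 starts after Pilates Basics ends; Pilates Basics is clear from here.
Yoga Lab starts after Dance 45 ends; Dance 45 is clear from here.
Cardio Power starts after Yoga Lab ends; Yoga Lab is clear from here.
Zumba Advanced starts after Cardio Power ends; Cardio Power is clear from here.
Core Flow starts before Zumba Advanced ends → Zumba Advanced and Core Flow overlap.
That's a conflict, so the schedule is not conflict-free.

No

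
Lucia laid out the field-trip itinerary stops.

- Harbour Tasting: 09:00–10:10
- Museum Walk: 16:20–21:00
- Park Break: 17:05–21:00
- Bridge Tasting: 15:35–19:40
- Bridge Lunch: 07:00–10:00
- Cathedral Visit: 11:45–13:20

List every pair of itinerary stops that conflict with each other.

Bridge Lunch & Harbour Tasting, Bridge Tasting & Museum Walk, Bridge Tasting & Park Break, Museum Walk & Park Break

Sorted by start: Bridge Lunch, Harbour Tasting, Cathedral Visit, Bridge Tasting, Museum Walk, Park Break.
Harbour Tasting starts before Bridge Lunch ends → Bridge Lunch and Harbour Tasting overlap.
Cathedral Visit starts after Bridge Lunch ends; Bridge Lunch is clear from here.
Cathedral Visit starts after Harbour Tasting ends; Harbour Tasting is clear from here.
Bridge Tasting starts after Cathedral Visit ends; Cathedral Visit is clear from here.
Museum Walk starts before Bridge Tasting ends → Bridge Tasting and Museum Walk overlap.
Park Break starts before Bridge Tasting ends → Bridge Tasting and Park Break overlap.
Park Break starts before Museum Walk ends → Museum Walk and Park Break overlap.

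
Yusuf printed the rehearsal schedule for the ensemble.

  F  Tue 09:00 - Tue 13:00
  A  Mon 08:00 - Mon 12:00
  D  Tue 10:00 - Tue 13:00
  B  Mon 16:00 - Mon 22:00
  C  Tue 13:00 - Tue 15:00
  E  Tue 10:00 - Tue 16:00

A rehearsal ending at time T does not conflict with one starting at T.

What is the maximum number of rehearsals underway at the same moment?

Sweep the timeline, counting +1 at each start and −1 at each end (ends before starts at a tie):
Mon 08:00 start A → 1
Mon 12:00 end A → 0
Mon 16:00 start B → 1
Mon 22:00 end B → 0
Tue 09:00 start F → 1
Tue 10:00 start D → 2
Tue 10:00 start E → 3
Tue 13:00 end D → 2
Tue 13:00 end F → 1
Tue 13:00 start C → 2
Tue 15:00 end C → 1
Tue 16:00 end E → 0
Peak is 3, at Tue 10:00 (D, E, F).

3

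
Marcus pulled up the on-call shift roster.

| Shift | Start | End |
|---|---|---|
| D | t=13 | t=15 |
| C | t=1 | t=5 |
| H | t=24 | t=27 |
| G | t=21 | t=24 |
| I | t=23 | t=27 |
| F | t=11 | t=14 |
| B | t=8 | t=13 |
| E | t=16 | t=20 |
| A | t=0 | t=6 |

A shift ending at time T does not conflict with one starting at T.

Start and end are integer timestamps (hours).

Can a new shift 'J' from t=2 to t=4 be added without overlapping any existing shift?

A: starts t=0 before J ends t=4, and ends t=6 after J starts t=2 → overlap.
C: starts t=1 before J ends t=4, and ends t=5 after J starts t=2 → overlap.
B: starts t=8 at or after J ends t=4 → clear.
F: starts t=11 at or after J ends t=4 → clear.
D: starts t=13 at or after J ends t=4 → clear.
E: starts t=16 at or after J ends t=4 → clear.
G: starts t=21 at or after J ends t=4 → clear.
I: starts t=23 at or after J ends t=4 → clear.
H: starts t=24 at or after J ends t=4 → clear.
J overlaps A, C.

No — it overlaps A, C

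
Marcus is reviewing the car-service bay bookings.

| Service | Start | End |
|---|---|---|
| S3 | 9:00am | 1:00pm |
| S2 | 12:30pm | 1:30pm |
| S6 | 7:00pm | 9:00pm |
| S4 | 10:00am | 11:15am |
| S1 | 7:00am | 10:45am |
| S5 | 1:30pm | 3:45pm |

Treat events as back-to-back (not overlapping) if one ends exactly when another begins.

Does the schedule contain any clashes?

Two intervals overlap when each starts before the other ends.
Sorted by start: S1, S3, S4, S2, S5, S6.
S3 starts before S1 ends → S1 and S3 overlap.
That's a conflict, so the schedule is not conflict-free.

Yes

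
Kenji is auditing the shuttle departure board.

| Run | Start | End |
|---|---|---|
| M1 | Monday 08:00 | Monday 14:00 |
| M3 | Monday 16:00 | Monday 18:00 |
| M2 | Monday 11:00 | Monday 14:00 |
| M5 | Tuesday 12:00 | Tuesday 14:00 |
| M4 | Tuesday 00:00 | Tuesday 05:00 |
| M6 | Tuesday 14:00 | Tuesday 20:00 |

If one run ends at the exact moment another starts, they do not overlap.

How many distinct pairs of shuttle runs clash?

1

Sorted by start: M1, M2, M3, M4, M5, M6.
M2 starts before M1 ends → M1 and M2 overlap.
M3 starts after M1 ends, so M1 has no further overlaps.
M3 starts after M2 ends, so M2 has no further overlaps.
M4 starts after M3 ends, so M3 has no further overlaps.
M5 starts after M4 ends, so M4 has no further overlaps.
M6 starts exactly when M5 ends (back-to-back, no overlap).
Overlapping pairs: M1 & M2 — 1 in total.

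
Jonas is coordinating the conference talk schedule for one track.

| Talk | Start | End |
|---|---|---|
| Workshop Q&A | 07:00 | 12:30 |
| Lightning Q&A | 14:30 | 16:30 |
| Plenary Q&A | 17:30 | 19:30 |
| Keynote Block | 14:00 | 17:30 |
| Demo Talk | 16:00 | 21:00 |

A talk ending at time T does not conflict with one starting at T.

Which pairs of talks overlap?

Sorted by start: Workshop Q&A, Keynote Block, Lightning Q&A, Demo Talk, Plenary Q&A.
Keynote Block starts after Workshop Q&A ends; Workshop Q&A is clear from here.
Lightning Q&A starts before Keynote Block ends → Keynote Block and Lightning Q&A overlap.
Demo Talk starts before Keynote Block ends → Keynote Block and Demo Talk overlap.
Plenary Q&A starts exactly when Keynote Block ends (back-to-back, no overlap).
Demo Talk starts before Lightning Q&A ends → Lightning Q&A and Demo Talk overlap.
Plenary Q&A starts after Lightning Q&A ends.
Plenary Q&A starts before Demo Talk ends → Demo Talk and Plenary Q&A overlap.

Demo Talk & Keynote Block, Demo Talk & Lightning Q&A, Demo Talk & Plenary Q&A, Keynote Block & Lightning Q&A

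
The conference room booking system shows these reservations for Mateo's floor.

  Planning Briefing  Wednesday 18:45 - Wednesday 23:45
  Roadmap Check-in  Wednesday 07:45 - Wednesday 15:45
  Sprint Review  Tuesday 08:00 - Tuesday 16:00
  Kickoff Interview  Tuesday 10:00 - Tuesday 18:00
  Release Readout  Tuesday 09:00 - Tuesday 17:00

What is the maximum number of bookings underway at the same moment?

3

Walk through starts and ends in time order (an end at T is processed before a start at T):
Tuesday 08:00 start Sprint Review → 1
Tuesday 09:00 start Release Readout → 2
Tuesday 10:00 start Kickoff Interview → 3
Tuesday 16:00 end Sprint Review → 2
Tuesday 17:00 end Release Readout → 1
Tuesday 18:00 end Kickoff Interview → 0
Wednesday 07:45 start Roadmap Check-in → 1
Wednesday 15:45 end Roadmap Check-in → 0
Wednesday 18:45 start Planning Briefing → 1
Wednesday 23:45 end Planning Briefing → 0
Peak is 3, at Tuesday 10:00 (Kickoff Interview, Release Readout, Sprint Review).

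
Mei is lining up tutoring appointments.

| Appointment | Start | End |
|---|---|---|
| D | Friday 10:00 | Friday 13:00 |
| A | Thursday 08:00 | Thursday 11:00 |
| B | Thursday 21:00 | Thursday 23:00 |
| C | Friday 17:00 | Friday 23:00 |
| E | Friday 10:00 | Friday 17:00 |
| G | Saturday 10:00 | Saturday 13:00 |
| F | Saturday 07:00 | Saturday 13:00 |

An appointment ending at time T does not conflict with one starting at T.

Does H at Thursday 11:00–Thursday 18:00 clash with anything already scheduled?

No — it doesn't clash with anything

A: ends Thursday 11:00 at or before H starts Thursday 11:00 → clear.
B: starts Thursday 21:00 at or after H ends Thursday 18:00 → clear.
D: starts Friday 10:00 at or after H ends Thursday 18:00 → clear.
E: starts Friday 10:00 at or after H ends Thursday 18:00 → clear.
C: starts Friday 17:00 at or after H ends Thursday 18:00 → clear.
F: starts Saturday 07:00 at or after H ends Thursday 18:00 → clear.
G: starts Saturday 10:00 at or after H ends Thursday 18:00 → clear.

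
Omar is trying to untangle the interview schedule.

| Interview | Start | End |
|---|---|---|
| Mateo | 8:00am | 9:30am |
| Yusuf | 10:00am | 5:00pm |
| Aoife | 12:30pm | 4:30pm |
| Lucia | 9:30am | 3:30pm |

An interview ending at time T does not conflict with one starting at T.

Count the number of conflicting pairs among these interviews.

3

Check each pair: they overlap iff neither finishes before the other starts.
Sorted by start: Mateo, Lucia, Yusuf, Aoife.
Lucia starts exactly when Mateo ends (back-to-back, no overlap) — done with Mateo.
Yusuf starts before Lucia ends → Lucia and Yusuf overlap.
Aoife starts before Lucia ends → Lucia and Aoife overlap.
Aoife starts before Yusuf ends → Yusuf and Aoife overlap.
Overlapping pairs: Aoife & Lucia, Aoife & Yusuf, Lucia & Yusuf — 3 in total.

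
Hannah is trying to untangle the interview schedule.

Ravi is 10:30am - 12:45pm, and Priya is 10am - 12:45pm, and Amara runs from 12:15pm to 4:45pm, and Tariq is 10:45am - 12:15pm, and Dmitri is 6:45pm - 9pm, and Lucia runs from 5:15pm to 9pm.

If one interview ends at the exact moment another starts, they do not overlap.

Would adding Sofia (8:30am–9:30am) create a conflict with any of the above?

No — it doesn't clash with anything

Priya: starts 10am at or after Sofia ends 9:30am → clear.
Ravi: starts 10:30am at or after Sofia ends 9:30am → clear.
Tariq: starts 10:45am at or after Sofia ends 9:30am → clear.
Amara: starts 12:15pm at or after Sofia ends 9:30am → clear.
Lucia: starts 5:15pm at or after Sofia ends 9:30am → clear.
Dmitri: starts 6:45pm at or after Sofia ends 9:30am → clear.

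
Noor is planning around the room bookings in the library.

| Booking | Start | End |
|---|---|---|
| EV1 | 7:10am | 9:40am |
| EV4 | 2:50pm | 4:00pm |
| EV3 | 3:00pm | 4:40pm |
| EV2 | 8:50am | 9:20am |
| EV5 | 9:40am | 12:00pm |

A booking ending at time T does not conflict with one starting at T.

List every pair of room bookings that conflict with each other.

Sorted by start: EV1, EV2, EV5, EV4, EV3.
EV2 starts before EV1 ends → EV1 and EV2 overlap.
EV5 starts exactly when EV1 ends (back-to-back, no overlap); EV1 is clear from here.
EV5 starts after EV2 ends; EV2 is clear from here.
EV4 starts after EV5 ends; EV5 is clear from here.
EV3 starts before EV4 ends → EV4 and EV3 overlap.

EV1 & EV2, EV3 & EV4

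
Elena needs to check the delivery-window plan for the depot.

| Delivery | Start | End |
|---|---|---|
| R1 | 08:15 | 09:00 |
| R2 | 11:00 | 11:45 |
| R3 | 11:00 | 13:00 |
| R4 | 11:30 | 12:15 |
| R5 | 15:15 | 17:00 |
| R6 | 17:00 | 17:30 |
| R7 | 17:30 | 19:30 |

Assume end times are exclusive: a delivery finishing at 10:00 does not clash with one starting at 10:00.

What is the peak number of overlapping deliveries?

Sweep the timeline, counting +1 at each start and −1 at each end (ends before starts at a tie):
08:15 start R1 → 1
09:00 end R1 → 0
11:00 start R2 → 1
11:00 start R3 → 2
11:30 start R4 → 3
11:45 end R2 → 2
12:15 end R4 → 1
13:00 end R3 → 0
15:15 start R5 → 1
17:00 end R5 → 0
17:00 start R6 → 1
17:30 end R6 → 0
17:30 start R7 → 1
19:30 end R7 → 0
Peak is 3, at 11:30 (R2, R3, R4).

3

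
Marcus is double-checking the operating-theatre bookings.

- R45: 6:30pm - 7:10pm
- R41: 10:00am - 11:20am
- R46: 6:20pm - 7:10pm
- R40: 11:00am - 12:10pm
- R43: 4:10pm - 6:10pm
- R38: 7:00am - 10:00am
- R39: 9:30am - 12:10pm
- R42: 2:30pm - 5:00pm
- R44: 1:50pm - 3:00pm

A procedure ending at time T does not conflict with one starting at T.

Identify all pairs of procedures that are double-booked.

Check each pair: they overlap iff neither finishes before the other starts.
Sorted by start: R38, R39, R41, R40, R44, R42, R43, R46, R45.
R39 starts before R38 ends → R38 and R39 overlap.
R41 starts exactly when R38 ends (back-to-back, no overlap), so R38 has no further overlaps.
R41 starts before R39 ends → R39 and R41 overlap.
R40 starts before R39 ends → R39 and R40 overlap.
R44 starts after R39 ends, so R39 has no further overlaps.
R40 starts before R41 ends → R41 and R40 overlap.
R44 starts after R41 ends, so R41 has no further overlaps.
R44 starts after R40 ends, so R40 has no further overlaps.
R42 starts before R44 ends → R44 and R42 overlap.
R43 starts after R44 ends, so R44 has no further overlaps.
R43 starts before R42 ends → R42 and R43 overlap.
R46 starts after R42 ends, so R42 has no further overlaps.
R46 starts after R43 ends, so R43 has no further overlaps.
R45 starts before R46 ends → R46 and R45 overlap.

R38 & R39, R39 & R40, R39 & R41, R40 & R41, R42 & R43, R42 & R44, R45 & R46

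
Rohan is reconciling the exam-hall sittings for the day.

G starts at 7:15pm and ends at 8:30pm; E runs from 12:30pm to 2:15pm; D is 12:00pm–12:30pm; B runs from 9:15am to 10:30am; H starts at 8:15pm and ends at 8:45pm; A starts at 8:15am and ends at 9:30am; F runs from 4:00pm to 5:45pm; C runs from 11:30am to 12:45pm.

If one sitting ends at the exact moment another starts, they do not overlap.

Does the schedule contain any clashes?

Sorted by start: A, B, C, D, E, F, G, H.
B starts before A ends → A and B overlap.
That's a conflict, so the schedule is not conflict-free.

Yes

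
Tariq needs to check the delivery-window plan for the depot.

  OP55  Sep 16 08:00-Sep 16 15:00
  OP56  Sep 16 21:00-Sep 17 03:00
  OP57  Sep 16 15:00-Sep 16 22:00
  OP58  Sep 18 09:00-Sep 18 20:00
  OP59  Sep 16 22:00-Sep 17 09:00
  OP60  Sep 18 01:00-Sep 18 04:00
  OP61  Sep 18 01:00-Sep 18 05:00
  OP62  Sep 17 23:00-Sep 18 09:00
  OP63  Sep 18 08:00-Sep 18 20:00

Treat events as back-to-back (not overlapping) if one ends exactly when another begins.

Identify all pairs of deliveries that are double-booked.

Sorted by start: OP55, OP57, OP56, OP59, OP62, OP60, OP61, OP63, OP58.
OP57 starts exactly when OP55 ends (back-to-back, no overlap) — done with OP55.
OP56 starts before OP57 ends → OP57 and OP56 overlap.
OP59 starts exactly when OP57 ends (back-to-back, no overlap) — done with OP57.
OP59 starts before OP56 ends → OP56 and OP59 overlap.
OP62 starts after OP56 ends — done with OP56.
OP62 starts after OP59 ends — done with OP59.
OP60 starts before OP62 ends → OP62 and OP60 overlap.
OP61 starts before OP62 ends → OP62 and OP61 overlap.
OP63 starts before OP62 ends → OP62 and OP63 overlap.
OP58 starts exactly when OP62 ends (back-to-back, no overlap).
OP61 starts before OP60 ends → OP60 and OP61 overlap.
OP63 starts after OP60 ends — done with OP60.
OP63 starts after OP61 ends — done with OP61.
OP58 starts before OP63 ends → OP63 and OP58 overlap.

OP56 & OP57, OP56 & OP59, OP58 & OP63, OP60 & OP61, OP60 & OP62, OP61 & OP62, OP62 & OP63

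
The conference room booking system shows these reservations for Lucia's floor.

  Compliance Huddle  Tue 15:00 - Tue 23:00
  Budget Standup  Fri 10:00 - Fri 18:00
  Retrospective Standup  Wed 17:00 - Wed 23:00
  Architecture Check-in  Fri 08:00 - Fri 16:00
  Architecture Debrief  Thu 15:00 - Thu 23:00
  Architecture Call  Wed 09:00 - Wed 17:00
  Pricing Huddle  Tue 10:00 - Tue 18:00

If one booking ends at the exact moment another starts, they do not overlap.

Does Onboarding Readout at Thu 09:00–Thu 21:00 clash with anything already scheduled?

Pricing Huddle: ends Tue 18:00 at or before Onboarding Readout starts Thu 09:00 → clear.
Compliance Huddle: ends Tue 23:00 at or before Onboarding Readout starts Thu 09:00 → clear.
Architecture Call: ends Wed 17:00 at or before Onboarding Readout starts Thu 09:00 → clear.
Retrospective Standup: ends Wed 23:00 at or before Onboarding Readout starts Thu 09:00 → clear.
Architecture Debrief: starts Thu 15:00 before Onboarding Readout ends Thu 21:00, and ends Thu 23:00 after Onboarding Readout starts Thu 09:00 → overlap.
Architecture Check-in: starts Fri 08:00 at or after Onboarding Readout ends Thu 21:00 → clear.
Budget Standup: starts Fri 10:00 at or after Onboarding Readout ends Thu 21:00 → clear.
Onboarding Readout overlaps Architecture Debrief.

Yes — it overlaps Architecture Debrief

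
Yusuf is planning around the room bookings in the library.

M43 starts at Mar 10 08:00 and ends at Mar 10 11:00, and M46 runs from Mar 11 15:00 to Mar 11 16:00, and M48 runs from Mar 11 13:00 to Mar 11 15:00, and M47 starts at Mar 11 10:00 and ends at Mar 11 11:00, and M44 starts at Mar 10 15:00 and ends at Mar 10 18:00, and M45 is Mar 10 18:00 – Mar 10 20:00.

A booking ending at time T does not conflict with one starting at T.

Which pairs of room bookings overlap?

Check each pair: they overlap iff neither finishes before the other starts.
Sorted by start: M43, M44, M45, M47, M48, M46.
M44 starts after M43 ends, so nothing later overlaps M43 either.
M45 starts exactly when M44 ends (back-to-back, no overlap), so nothing later overlaps M44 either.
M47 starts after M45 ends, so nothing later overlaps M45 either.
M48 starts after M47 ends, so nothing later overlaps M47 either.
M46 starts exactly when M48 ends (back-to-back, no overlap).

none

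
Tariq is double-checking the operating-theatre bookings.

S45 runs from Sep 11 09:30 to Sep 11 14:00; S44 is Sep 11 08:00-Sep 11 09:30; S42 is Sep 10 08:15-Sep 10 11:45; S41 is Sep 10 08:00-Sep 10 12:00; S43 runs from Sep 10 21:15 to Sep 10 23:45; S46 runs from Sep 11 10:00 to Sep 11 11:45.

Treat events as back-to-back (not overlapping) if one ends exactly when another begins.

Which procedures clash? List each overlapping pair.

S41 & S42, S45 & S46

Check each pair: they overlap iff neither finishes before the other starts.
Sorted by start: S41, S42, S43, S44, S45, S46.
S42 starts before S41 ends → S41 and S42 overlap.
S43 starts after S41 ends; S41 is clear from here.
S43 starts after S42 ends; S42 is clear from here.
S44 starts after S43 ends; S43 is clear from here.
S45 starts exactly when S44 ends (back-to-back, no overlap); S44 is clear from here.
S46 starts before S45 ends → S45 and S46 overlap.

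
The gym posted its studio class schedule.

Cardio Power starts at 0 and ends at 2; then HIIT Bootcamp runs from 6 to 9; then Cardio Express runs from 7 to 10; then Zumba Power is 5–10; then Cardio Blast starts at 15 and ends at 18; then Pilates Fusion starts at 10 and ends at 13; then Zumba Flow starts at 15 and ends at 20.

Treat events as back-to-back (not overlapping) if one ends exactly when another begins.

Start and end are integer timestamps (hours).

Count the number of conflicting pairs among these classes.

4

Check each pair: they overlap iff neither finishes before the other starts.
Sorted by start: Cardio Power, Zumba Power, HIIT Bootcamp, Cardio Express, Pilates Fusion, Cardio Blast, Zumba Flow.
Zumba Power starts after Cardio Power ends; Cardio Power is clear from here.
HIIT Bootcamp starts before Zumba Power ends → Zumba Power and HIIT Bootcamp overlap.
Cardio Express starts before Zumba Power ends → Zumba Power and Cardio Express overlap.
Pilates Fusion starts exactly when Zumba Power ends (back-to-back, no overlap); Zumba Power is clear from here.
Cardio Express starts before HIIT Bootcamp ends → HIIT Bootcamp and Cardio Express overlap.
Pilates Fusion starts after HIIT Bootcamp ends; HIIT Bootcamp is clear from here.
Pilates Fusion starts exactly when Cardio Express ends (back-to-back, no overlap); Cardio Express is clear from here.
Cardio Blast starts after Pilates Fusion ends; Pilates Fusion is clear from here.
Zumba Flow starts before Cardio Blast ends → Cardio Blast and Zumba Flow overlap.
Overlapping pairs: Cardio Blast & Zumba Flow, Cardio Express & HIIT Bootcamp, Cardio Express & Zumba Power, HIIT Bootcamp & Zumba Power — 4 in total.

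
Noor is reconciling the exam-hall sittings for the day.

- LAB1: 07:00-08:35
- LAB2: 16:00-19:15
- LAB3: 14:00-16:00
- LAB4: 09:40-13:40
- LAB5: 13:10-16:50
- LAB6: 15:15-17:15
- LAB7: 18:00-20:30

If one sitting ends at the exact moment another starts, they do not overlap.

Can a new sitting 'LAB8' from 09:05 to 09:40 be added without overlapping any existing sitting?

Yes — the slot is free

LAB1: ends 08:35 at or before LAB8 starts 09:05 → clear.
LAB4: starts 09:40 at or after LAB8 ends 09:40 → clear.
LAB5: starts 13:10 at or after LAB8 ends 09:40 → clear.
LAB3: starts 14:00 at or after LAB8 ends 09:40 → clear.
LAB6: starts 15:15 at or after LAB8 ends 09:40 → clear.
LAB2: starts 16:00 at or after LAB8 ends 09:40 → clear.
LAB7: starts 18:00 at or after LAB8 ends 09:40 → clear.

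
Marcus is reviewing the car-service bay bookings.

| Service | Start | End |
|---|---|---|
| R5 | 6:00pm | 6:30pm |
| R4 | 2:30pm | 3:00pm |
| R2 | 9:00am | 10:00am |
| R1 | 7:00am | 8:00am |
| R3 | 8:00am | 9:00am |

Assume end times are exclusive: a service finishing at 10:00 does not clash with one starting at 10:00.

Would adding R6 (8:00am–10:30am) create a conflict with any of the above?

Yes — it overlaps R2, R3

R1: ends 8:00am at or before R6 starts 8:00am → clear.
R3: starts 8:00am before R6 ends 10:30am, and ends 9:00am after R6 starts 8:00am → overlap.
R2: starts 9:00am before R6 ends 10:30am, and ends 10:00am after R6 starts 8:00am → overlap.
R4: starts 2:30pm at or after R6 ends 10:30am → clear.
R5: starts 6:00pm at or after R6 ends 10:30am → clear.
R6 overlaps R2, R3.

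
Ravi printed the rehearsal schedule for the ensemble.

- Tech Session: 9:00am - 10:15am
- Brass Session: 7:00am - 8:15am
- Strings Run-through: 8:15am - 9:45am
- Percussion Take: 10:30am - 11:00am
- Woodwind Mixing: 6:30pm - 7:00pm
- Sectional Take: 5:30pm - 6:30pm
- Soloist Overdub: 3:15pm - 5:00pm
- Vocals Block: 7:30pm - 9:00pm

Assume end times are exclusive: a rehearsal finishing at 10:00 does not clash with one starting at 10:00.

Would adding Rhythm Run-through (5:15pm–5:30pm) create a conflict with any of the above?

No — it doesn't clash with anything

Brass Session: ends 8:15am at or before Rhythm Run-through starts 5:15pm → clear.
Strings Run-through: ends 9:45am at or before Rhythm Run-through starts 5:15pm → clear.
Tech Session: ends 10:15am at or before Rhythm Run-through starts 5:15pm → clear.
Percussion Take: ends 11:00am at or before Rhythm Run-through starts 5:15pm → clear.
Soloist Overdub: ends 5:00pm at or before Rhythm Run-through starts 5:15pm → clear.
Sectional Take: starts 5:30pm at or after Rhythm Run-through ends 5:30pm → clear.
Woodwind Mixing: starts 6:30pm at or after Rhythm Run-through ends 5:30pm → clear.
Vocals Block: starts 7:30pm at or after Rhythm Run-through ends 5:30pm → clear.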